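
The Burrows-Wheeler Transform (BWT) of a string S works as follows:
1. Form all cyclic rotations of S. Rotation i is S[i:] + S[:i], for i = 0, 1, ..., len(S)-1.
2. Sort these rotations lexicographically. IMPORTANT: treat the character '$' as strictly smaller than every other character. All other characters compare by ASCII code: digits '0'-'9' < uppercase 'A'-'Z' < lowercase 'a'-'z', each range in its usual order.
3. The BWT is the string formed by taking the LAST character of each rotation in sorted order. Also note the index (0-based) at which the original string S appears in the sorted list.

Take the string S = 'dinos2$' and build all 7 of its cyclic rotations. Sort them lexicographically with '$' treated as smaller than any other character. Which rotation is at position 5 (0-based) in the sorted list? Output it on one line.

Answer: os2$din

Derivation:
All 7 rotations (rotation i = S[i:]+S[:i]):
  rot[0] = dinos2$
  rot[1] = inos2$d
  rot[2] = nos2$di
  rot[3] = os2$din
  rot[4] = s2$dino
  rot[5] = 2$dinos
  rot[6] = $dinos2
Sorted (with $ < everything):
  sorted[0] = $dinos2
  sorted[1] = 2$dinos
  sorted[2] = dinos2$
  sorted[3] = inos2$d
  sorted[4] = nos2$di
  sorted[5] = os2$din
  sorted[6] = s2$dino
sorted[5] = os2$din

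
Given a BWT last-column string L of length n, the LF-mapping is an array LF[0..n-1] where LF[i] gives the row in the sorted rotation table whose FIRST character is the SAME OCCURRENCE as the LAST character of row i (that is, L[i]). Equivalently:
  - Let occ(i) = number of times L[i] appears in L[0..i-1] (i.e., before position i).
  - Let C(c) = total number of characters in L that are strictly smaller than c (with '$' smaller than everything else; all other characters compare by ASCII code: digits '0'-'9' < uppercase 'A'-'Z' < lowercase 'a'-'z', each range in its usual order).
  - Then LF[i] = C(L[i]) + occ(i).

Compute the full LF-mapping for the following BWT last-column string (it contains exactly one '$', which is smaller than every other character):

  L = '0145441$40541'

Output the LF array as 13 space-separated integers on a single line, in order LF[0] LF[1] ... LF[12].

Answer: 1 3 6 11 7 8 4 0 9 2 12 10 5

Derivation:
Char counts: '$':1, '0':2, '1':3, '4':5, '5':2
C (first-col start): C('$')=0, C('0')=1, C('1')=3, C('4')=6, C('5')=11
L[0]='0': occ=0, LF[0]=C('0')+0=1+0=1
L[1]='1': occ=0, LF[1]=C('1')+0=3+0=3
L[2]='4': occ=0, LF[2]=C('4')+0=6+0=6
L[3]='5': occ=0, LF[3]=C('5')+0=11+0=11
L[4]='4': occ=1, LF[4]=C('4')+1=6+1=7
L[5]='4': occ=2, LF[5]=C('4')+2=6+2=8
L[6]='1': occ=1, LF[6]=C('1')+1=3+1=4
L[7]='$': occ=0, LF[7]=C('$')+0=0+0=0
L[8]='4': occ=3, LF[8]=C('4')+3=6+3=9
L[9]='0': occ=1, LF[9]=C('0')+1=1+1=2
L[10]='5': occ=1, LF[10]=C('5')+1=11+1=12
L[11]='4': occ=4, LF[11]=C('4')+4=6+4=10
L[12]='1': occ=2, LF[12]=C('1')+2=3+2=5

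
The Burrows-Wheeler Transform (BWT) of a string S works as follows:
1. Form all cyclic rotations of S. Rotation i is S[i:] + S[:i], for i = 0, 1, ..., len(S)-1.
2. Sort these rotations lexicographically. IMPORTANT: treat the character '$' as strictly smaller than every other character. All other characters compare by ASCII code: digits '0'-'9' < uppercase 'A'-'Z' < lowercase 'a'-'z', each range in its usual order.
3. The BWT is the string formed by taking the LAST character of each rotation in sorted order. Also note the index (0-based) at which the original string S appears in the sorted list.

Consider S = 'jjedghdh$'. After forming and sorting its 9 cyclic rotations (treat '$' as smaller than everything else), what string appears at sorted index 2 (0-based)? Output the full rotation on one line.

Answer: dh$jjedgh

Derivation:
All 9 rotations (rotation i = S[i:]+S[:i]):
  rot[0] = jjedghdh$
  rot[1] = jedghdh$j
  rot[2] = edghdh$jj
  rot[3] = dghdh$jje
  rot[4] = ghdh$jjed
  rot[5] = hdh$jjedg
  rot[6] = dh$jjedgh
  rot[7] = h$jjedghd
  rot[8] = $jjedghdh
Sorted (with $ < everything):
  sorted[0] = $jjedghdh
  sorted[1] = dghdh$jje
  sorted[2] = dh$jjedgh
  sorted[3] = edghdh$jj
  sorted[4] = ghdh$jjed
  sorted[5] = h$jjedghd
  sorted[6] = hdh$jjedg
  sorted[7] = jedghdh$j
  sorted[8] = jjedghdh$
sorted[2] = dh$jjedgh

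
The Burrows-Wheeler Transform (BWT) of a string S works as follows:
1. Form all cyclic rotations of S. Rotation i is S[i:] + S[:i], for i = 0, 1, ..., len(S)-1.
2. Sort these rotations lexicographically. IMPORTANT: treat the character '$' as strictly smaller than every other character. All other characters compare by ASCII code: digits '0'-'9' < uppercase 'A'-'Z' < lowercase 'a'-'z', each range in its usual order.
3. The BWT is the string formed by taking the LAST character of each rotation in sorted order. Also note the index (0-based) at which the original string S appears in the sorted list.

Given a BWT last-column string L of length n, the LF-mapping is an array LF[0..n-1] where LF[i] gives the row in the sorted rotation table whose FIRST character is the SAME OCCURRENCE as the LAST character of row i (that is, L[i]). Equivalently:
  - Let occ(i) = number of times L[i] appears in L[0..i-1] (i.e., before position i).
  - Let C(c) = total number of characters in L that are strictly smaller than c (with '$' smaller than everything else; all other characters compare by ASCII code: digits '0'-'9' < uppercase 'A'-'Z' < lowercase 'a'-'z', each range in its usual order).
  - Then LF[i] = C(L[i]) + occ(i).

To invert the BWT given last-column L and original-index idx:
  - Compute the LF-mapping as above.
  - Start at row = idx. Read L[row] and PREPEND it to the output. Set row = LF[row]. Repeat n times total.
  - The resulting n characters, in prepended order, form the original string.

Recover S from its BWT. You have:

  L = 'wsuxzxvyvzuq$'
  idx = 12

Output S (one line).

LF mapping: 7 2 3 8 11 9 5 10 6 12 4 1 0
Walk LF starting at row 12, prepending L[row]:
  step 1: row=12, L[12]='$', prepend. Next row=LF[12]=0
  step 2: row=0, L[0]='w', prepend. Next row=LF[0]=7
  step 3: row=7, L[7]='y', prepend. Next row=LF[7]=10
  step 4: row=10, L[10]='u', prepend. Next row=LF[10]=4
  step 5: row=4, L[4]='z', prepend. Next row=LF[4]=11
  step 6: row=11, L[11]='q', prepend. Next row=LF[11]=1
  step 7: row=1, L[1]='s', prepend. Next row=LF[1]=2
  step 8: row=2, L[2]='u', prepend. Next row=LF[2]=3
  step 9: row=3, L[3]='x', prepend. Next row=LF[3]=8
  step 10: row=8, L[8]='v', prepend. Next row=LF[8]=6
  step 11: row=6, L[6]='v', prepend. Next row=LF[6]=5
  step 12: row=5, L[5]='x', prepend. Next row=LF[5]=9
  step 13: row=9, L[9]='z', prepend. Next row=LF[9]=12
Reversed output: zxvvxusqzuyw$

Answer: zxvvxusqzuyw$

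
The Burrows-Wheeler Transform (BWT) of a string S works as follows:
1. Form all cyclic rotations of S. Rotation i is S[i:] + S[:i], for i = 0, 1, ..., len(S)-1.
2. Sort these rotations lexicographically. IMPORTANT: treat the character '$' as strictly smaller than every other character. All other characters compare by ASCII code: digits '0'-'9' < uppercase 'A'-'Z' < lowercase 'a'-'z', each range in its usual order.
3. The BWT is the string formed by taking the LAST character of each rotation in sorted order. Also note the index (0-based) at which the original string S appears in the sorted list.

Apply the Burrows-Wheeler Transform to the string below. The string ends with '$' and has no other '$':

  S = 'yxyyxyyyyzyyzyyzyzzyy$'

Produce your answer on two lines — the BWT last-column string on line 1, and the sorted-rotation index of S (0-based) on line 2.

Answer: yyyy$yzxxyyzzyyyzzyyyy
4

Derivation:
All 22 rotations (rotation i = S[i:]+S[:i]):
  rot[0] = yxyyxyyyyzyyzyyzyzzyy$
  rot[1] = xyyxyyyyzyyzyyzyzzyy$y
  rot[2] = yyxyyyyzyyzyyzyzzyy$yx
  rot[3] = yxyyyyzyyzyyzyzzyy$yxy
  rot[4] = xyyyyzyyzyyzyzzyy$yxyy
  rot[5] = yyyyzyyzyyzyzzyy$yxyyx
  rot[6] = yyyzyyzyyzyzzyy$yxyyxy
  rot[7] = yyzyyzyyzyzzyy$yxyyxyy
  rot[8] = yzyyzyyzyzzyy$yxyyxyyy
  rot[9] = zyyzyyzyzzyy$yxyyxyyyy
  rot[10] = yyzyyzyzzyy$yxyyxyyyyz
  rot[11] = yzyyzyzzyy$yxyyxyyyyzy
  rot[12] = zyyzyzzyy$yxyyxyyyyzyy
  rot[13] = yyzyzzyy$yxyyxyyyyzyyz
  rot[14] = yzyzzyy$yxyyxyyyyzyyzy
  rot[15] = zyzzyy$yxyyxyyyyzyyzyy
  rot[16] = yzzyy$yxyyxyyyyzyyzyyz
  rot[17] = zzyy$yxyyxyyyyzyyzyyzy
  rot[18] = zyy$yxyyxyyyyzyyzyyzyz
  rot[19] = yy$yxyyxyyyyzyyzyyzyzz
  rot[20] = y$yxyyxyyyyzyyzyyzyzzy
  rot[21] = $yxyyxyyyyzyyzyyzyzzyy
Sorted (with $ < everything):
  sorted[0] = $yxyyxyyyyzyyzyyzyzzyy  (last char: 'y')
  sorted[1] = xyyxyyyyzyyzyyzyzzyy$y  (last char: 'y')
  sorted[2] = xyyyyzyyzyyzyzzyy$yxyy  (last char: 'y')
  sorted[3] = y$yxyyxyyyyzyyzyyzyzzy  (last char: 'y')
  sorted[4] = yxyyxyyyyzyyzyyzyzzyy$  (last char: '$')
  sorted[5] = yxyyyyzyyzyyzyzzyy$yxy  (last char: 'y')
  sorted[6] = yy$yxyyxyyyyzyyzyyzyzz  (last char: 'z')
  sorted[7] = yyxyyyyzyyzyyzyzzyy$yx  (last char: 'x')
  sorted[8] = yyyyzyyzyyzyzzyy$yxyyx  (last char: 'x')
  sorted[9] = yyyzyyzyyzyzzyy$yxyyxy  (last char: 'y')
  sorted[10] = yyzyyzyyzyzzyy$yxyyxyy  (last char: 'y')
  sorted[11] = yyzyyzyzzyy$yxyyxyyyyz  (last char: 'z')
  sorted[12] = yyzyzzyy$yxyyxyyyyzyyz  (last char: 'z')
  sorted[13] = yzyyzyyzyzzyy$yxyyxyyy  (last char: 'y')
  sorted[14] = yzyyzyzzyy$yxyyxyyyyzy  (last char: 'y')
  sorted[15] = yzyzzyy$yxyyxyyyyzyyzy  (last char: 'y')
  sorted[16] = yzzyy$yxyyxyyyyzyyzyyz  (last char: 'z')
  sorted[17] = zyy$yxyyxyyyyzyyzyyzyz  (last char: 'z')
  sorted[18] = zyyzyyzyzzyy$yxyyxyyyy  (last char: 'y')
  sorted[19] = zyyzyzzyy$yxyyxyyyyzyy  (last char: 'y')
  sorted[20] = zyzzyy$yxyyxyyyyzyyzyy  (last char: 'y')
  sorted[21] = zzyy$yxyyxyyyyzyyzyyzy  (last char: 'y')
Last column: yyyy$yzxxyyzzyyyzzyyyy
Original string S is at sorted index 4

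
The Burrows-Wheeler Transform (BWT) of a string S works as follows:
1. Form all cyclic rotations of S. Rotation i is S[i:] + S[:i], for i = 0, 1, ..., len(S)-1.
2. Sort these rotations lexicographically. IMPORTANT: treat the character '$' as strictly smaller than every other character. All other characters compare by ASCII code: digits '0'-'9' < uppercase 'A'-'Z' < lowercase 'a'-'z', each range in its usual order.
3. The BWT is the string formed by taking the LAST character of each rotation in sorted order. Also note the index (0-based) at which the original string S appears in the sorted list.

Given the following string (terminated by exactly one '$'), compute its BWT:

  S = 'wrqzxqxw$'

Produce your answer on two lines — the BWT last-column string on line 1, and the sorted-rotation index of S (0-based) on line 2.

Answer: wxrwx$zqq
5

Derivation:
All 9 rotations (rotation i = S[i:]+S[:i]):
  rot[0] = wrqzxqxw$
  rot[1] = rqzxqxw$w
  rot[2] = qzxqxw$wr
  rot[3] = zxqxw$wrq
  rot[4] = xqxw$wrqz
  rot[5] = qxw$wrqzx
  rot[6] = xw$wrqzxq
  rot[7] = w$wrqzxqx
  rot[8] = $wrqzxqxw
Sorted (with $ < everything):
  sorted[0] = $wrqzxqxw  (last char: 'w')
  sorted[1] = qxw$wrqzx  (last char: 'x')
  sorted[2] = qzxqxw$wr  (last char: 'r')
  sorted[3] = rqzxqxw$w  (last char: 'w')
  sorted[4] = w$wrqzxqx  (last char: 'x')
  sorted[5] = wrqzxqxw$  (last char: '$')
  sorted[6] = xqxw$wrqz  (last char: 'z')
  sorted[7] = xw$wrqzxq  (last char: 'q')
  sorted[8] = zxqxw$wrq  (last char: 'q')
Last column: wxrwx$zqq
Original string S is at sorted index 5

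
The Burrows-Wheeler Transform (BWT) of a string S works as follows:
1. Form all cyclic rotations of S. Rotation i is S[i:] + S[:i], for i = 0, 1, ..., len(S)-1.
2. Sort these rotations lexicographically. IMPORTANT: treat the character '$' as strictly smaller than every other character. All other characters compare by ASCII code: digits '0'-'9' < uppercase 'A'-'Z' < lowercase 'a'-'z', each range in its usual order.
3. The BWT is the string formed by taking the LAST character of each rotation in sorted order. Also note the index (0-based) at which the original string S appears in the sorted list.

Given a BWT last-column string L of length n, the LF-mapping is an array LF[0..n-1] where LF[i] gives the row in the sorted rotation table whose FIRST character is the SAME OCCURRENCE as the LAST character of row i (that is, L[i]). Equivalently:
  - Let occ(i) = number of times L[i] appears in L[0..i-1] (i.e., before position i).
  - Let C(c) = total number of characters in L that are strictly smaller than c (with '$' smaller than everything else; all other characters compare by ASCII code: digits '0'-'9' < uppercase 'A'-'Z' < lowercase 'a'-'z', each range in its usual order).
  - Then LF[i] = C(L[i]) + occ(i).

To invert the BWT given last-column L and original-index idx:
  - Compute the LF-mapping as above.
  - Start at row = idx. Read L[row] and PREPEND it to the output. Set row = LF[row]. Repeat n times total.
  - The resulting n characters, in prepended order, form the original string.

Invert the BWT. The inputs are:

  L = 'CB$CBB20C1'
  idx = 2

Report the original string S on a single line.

Answer: 1CC2BBB0C$

Derivation:
LF mapping: 7 4 0 8 5 6 3 1 9 2
Walk LF starting at row 2, prepending L[row]:
  step 1: row=2, L[2]='$', prepend. Next row=LF[2]=0
  step 2: row=0, L[0]='C', prepend. Next row=LF[0]=7
  step 3: row=7, L[7]='0', prepend. Next row=LF[7]=1
  step 4: row=1, L[1]='B', prepend. Next row=LF[1]=4
  step 5: row=4, L[4]='B', prepend. Next row=LF[4]=5
  step 6: row=5, L[5]='B', prepend. Next row=LF[5]=6
  step 7: row=6, L[6]='2', prepend. Next row=LF[6]=3
  step 8: row=3, L[3]='C', prepend. Next row=LF[3]=8
  step 9: row=8, L[8]='C', prepend. Next row=LF[8]=9
  step 10: row=9, L[9]='1', prepend. Next row=LF[9]=2
Reversed output: 1CC2BBB0C$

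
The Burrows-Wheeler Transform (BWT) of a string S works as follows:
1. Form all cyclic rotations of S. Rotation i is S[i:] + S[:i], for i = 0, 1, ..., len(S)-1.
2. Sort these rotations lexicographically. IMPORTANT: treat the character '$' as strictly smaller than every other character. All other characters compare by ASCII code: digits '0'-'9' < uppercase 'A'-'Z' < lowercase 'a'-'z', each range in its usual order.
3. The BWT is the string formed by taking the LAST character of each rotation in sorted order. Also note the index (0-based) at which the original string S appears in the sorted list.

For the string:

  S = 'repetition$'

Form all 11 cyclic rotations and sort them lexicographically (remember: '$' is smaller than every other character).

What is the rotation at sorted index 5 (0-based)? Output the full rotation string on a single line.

Answer: n$repetitio

Derivation:
All 11 rotations (rotation i = S[i:]+S[:i]):
  rot[0] = repetition$
  rot[1] = epetition$r
  rot[2] = petition$re
  rot[3] = etition$rep
  rot[4] = tition$repe
  rot[5] = ition$repet
  rot[6] = tion$repeti
  rot[7] = ion$repetit
  rot[8] = on$repetiti
  rot[9] = n$repetitio
  rot[10] = $repetition
Sorted (with $ < everything):
  sorted[0] = $repetition
  sorted[1] = epetition$r
  sorted[2] = etition$rep
  sorted[3] = ion$repetit
  sorted[4] = ition$repet
  sorted[5] = n$repetitio
  sorted[6] = on$repetiti
  sorted[7] = petition$re
  sorted[8] = repetition$
  sorted[9] = tion$repeti
  sorted[10] = tition$repe
sorted[5] = n$repetitio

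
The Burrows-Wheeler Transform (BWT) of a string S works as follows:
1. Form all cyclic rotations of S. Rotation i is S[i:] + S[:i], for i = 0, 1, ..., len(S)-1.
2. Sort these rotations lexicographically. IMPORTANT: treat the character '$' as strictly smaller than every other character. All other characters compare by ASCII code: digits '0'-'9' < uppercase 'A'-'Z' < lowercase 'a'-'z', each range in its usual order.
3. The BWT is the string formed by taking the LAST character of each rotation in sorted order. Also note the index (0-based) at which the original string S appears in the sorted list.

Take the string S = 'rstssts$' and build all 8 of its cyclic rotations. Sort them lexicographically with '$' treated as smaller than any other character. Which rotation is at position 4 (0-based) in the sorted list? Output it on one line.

All 8 rotations (rotation i = S[i:]+S[:i]):
  rot[0] = rstssts$
  rot[1] = stssts$r
  rot[2] = tssts$rs
  rot[3] = ssts$rst
  rot[4] = sts$rsts
  rot[5] = ts$rstss
  rot[6] = s$rstsst
  rot[7] = $rstssts
Sorted (with $ < everything):
  sorted[0] = $rstssts
  sorted[1] = rstssts$
  sorted[2] = s$rstsst
  sorted[3] = ssts$rst
  sorted[4] = sts$rsts
  sorted[5] = stssts$r
  sorted[6] = ts$rstss
  sorted[7] = tssts$rs
sorted[4] = sts$rsts

Answer: sts$rsts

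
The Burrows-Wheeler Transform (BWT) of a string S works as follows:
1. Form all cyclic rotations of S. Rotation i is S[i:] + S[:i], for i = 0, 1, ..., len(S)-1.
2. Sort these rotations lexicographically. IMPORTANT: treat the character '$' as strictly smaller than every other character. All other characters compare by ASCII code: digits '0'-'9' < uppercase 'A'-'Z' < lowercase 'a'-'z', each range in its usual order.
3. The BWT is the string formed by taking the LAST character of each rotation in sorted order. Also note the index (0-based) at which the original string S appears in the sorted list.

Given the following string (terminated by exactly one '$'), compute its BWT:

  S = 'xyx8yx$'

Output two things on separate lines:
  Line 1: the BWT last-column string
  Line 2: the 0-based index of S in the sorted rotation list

Answer: xxyy$8x
4

Derivation:
All 7 rotations (rotation i = S[i:]+S[:i]):
  rot[0] = xyx8yx$
  rot[1] = yx8yx$x
  rot[2] = x8yx$xy
  rot[3] = 8yx$xyx
  rot[4] = yx$xyx8
  rot[5] = x$xyx8y
  rot[6] = $xyx8yx
Sorted (with $ < everything):
  sorted[0] = $xyx8yx  (last char: 'x')
  sorted[1] = 8yx$xyx  (last char: 'x')
  sorted[2] = x$xyx8y  (last char: 'y')
  sorted[3] = x8yx$xy  (last char: 'y')
  sorted[4] = xyx8yx$  (last char: '$')
  sorted[5] = yx$xyx8  (last char: '8')
  sorted[6] = yx8yx$x  (last char: 'x')
Last column: xxyy$8x
Original string S is at sorted index 4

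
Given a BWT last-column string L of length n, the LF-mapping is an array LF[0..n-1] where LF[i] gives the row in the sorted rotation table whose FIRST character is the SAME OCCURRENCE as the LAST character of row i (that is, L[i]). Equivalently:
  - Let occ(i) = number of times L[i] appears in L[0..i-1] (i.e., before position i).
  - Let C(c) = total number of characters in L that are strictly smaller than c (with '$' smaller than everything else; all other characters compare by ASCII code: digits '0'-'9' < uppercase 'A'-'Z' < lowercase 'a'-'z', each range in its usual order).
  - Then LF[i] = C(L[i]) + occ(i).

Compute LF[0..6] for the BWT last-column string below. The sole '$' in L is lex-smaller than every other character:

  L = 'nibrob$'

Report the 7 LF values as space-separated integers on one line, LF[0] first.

Char counts: '$':1, 'b':2, 'i':1, 'n':1, 'o':1, 'r':1
C (first-col start): C('$')=0, C('b')=1, C('i')=3, C('n')=4, C('o')=5, C('r')=6
L[0]='n': occ=0, LF[0]=C('n')+0=4+0=4
L[1]='i': occ=0, LF[1]=C('i')+0=3+0=3
L[2]='b': occ=0, LF[2]=C('b')+0=1+0=1
L[3]='r': occ=0, LF[3]=C('r')+0=6+0=6
L[4]='o': occ=0, LF[4]=C('o')+0=5+0=5
L[5]='b': occ=1, LF[5]=C('b')+1=1+1=2
L[6]='$': occ=0, LF[6]=C('$')+0=0+0=0

Answer: 4 3 1 6 5 2 0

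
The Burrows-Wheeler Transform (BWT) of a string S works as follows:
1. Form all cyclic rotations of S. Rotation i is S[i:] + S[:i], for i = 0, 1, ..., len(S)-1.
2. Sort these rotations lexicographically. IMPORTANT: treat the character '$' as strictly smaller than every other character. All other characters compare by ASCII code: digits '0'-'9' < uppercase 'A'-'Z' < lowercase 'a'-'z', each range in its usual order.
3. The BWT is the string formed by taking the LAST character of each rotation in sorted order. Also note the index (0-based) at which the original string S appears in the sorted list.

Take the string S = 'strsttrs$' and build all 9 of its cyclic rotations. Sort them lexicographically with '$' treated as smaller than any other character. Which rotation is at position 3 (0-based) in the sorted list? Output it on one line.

Answer: s$strsttr

Derivation:
All 9 rotations (rotation i = S[i:]+S[:i]):
  rot[0] = strsttrs$
  rot[1] = trsttrs$s
  rot[2] = rsttrs$st
  rot[3] = sttrs$str
  rot[4] = ttrs$strs
  rot[5] = trs$strst
  rot[6] = rs$strstt
  rot[7] = s$strsttr
  rot[8] = $strsttrs
Sorted (with $ < everything):
  sorted[0] = $strsttrs
  sorted[1] = rs$strstt
  sorted[2] = rsttrs$st
  sorted[3] = s$strsttr
  sorted[4] = strsttrs$
  sorted[5] = sttrs$str
  sorted[6] = trs$strst
  sorted[7] = trsttrs$s
  sorted[8] = ttrs$strs
sorted[3] = s$strsttr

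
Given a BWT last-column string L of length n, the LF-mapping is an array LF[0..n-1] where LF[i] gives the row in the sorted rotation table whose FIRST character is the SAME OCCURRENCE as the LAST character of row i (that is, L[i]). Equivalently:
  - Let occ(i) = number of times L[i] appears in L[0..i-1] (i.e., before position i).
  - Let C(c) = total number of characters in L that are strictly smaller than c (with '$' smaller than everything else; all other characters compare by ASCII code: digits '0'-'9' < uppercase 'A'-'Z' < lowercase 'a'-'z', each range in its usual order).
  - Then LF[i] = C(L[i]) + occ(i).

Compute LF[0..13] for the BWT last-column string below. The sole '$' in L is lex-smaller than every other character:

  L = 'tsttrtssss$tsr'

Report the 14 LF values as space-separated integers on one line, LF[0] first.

Char counts: '$':1, 'r':2, 's':6, 't':5
C (first-col start): C('$')=0, C('r')=1, C('s')=3, C('t')=9
L[0]='t': occ=0, LF[0]=C('t')+0=9+0=9
L[1]='s': occ=0, LF[1]=C('s')+0=3+0=3
L[2]='t': occ=1, LF[2]=C('t')+1=9+1=10
L[3]='t': occ=2, LF[3]=C('t')+2=9+2=11
L[4]='r': occ=0, LF[4]=C('r')+0=1+0=1
L[5]='t': occ=3, LF[5]=C('t')+3=9+3=12
L[6]='s': occ=1, LF[6]=C('s')+1=3+1=4
L[7]='s': occ=2, LF[7]=C('s')+2=3+2=5
L[8]='s': occ=3, LF[8]=C('s')+3=3+3=6
L[9]='s': occ=4, LF[9]=C('s')+4=3+4=7
L[10]='$': occ=0, LF[10]=C('$')+0=0+0=0
L[11]='t': occ=4, LF[11]=C('t')+4=9+4=13
L[12]='s': occ=5, LF[12]=C('s')+5=3+5=8
L[13]='r': occ=1, LF[13]=C('r')+1=1+1=2

Answer: 9 3 10 11 1 12 4 5 6 7 0 13 8 2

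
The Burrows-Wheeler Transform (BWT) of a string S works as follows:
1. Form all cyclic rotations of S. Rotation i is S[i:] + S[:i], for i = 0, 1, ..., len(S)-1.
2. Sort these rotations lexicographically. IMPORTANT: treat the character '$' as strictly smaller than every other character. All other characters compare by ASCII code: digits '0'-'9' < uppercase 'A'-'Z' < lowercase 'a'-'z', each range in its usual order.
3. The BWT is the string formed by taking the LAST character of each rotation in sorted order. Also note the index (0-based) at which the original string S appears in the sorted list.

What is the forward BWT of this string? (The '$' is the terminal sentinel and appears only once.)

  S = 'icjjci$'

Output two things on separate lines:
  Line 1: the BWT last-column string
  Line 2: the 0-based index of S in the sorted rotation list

All 7 rotations (rotation i = S[i:]+S[:i]):
  rot[0] = icjjci$
  rot[1] = cjjci$i
  rot[2] = jjci$ic
  rot[3] = jci$icj
  rot[4] = ci$icjj
  rot[5] = i$icjjc
  rot[6] = $icjjci
Sorted (with $ < everything):
  sorted[0] = $icjjci  (last char: 'i')
  sorted[1] = ci$icjj  (last char: 'j')
  sorted[2] = cjjci$i  (last char: 'i')
  sorted[3] = i$icjjc  (last char: 'c')
  sorted[4] = icjjci$  (last char: '$')
  sorted[5] = jci$icj  (last char: 'j')
  sorted[6] = jjci$ic  (last char: 'c')
Last column: ijic$jc
Original string S is at sorted index 4

Answer: ijic$jc
4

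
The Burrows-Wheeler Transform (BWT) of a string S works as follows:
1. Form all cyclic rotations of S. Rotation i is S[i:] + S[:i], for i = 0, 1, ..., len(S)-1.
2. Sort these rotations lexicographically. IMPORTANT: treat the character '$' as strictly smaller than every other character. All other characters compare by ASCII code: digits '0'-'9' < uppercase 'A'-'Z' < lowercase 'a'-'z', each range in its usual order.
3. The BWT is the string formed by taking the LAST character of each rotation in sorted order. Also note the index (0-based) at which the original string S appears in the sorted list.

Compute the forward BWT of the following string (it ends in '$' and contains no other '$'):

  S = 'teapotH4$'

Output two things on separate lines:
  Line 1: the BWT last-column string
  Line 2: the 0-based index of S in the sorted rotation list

All 9 rotations (rotation i = S[i:]+S[:i]):
  rot[0] = teapotH4$
  rot[1] = eapotH4$t
  rot[2] = apotH4$te
  rot[3] = potH4$tea
  rot[4] = otH4$teap
  rot[5] = tH4$teapo
  rot[6] = H4$teapot
  rot[7] = 4$teapotH
  rot[8] = $teapotH4
Sorted (with $ < everything):
  sorted[0] = $teapotH4  (last char: '4')
  sorted[1] = 4$teapotH  (last char: 'H')
  sorted[2] = H4$teapot  (last char: 't')
  sorted[3] = apotH4$te  (last char: 'e')
  sorted[4] = eapotH4$t  (last char: 't')
  sorted[5] = otH4$teap  (last char: 'p')
  sorted[6] = potH4$tea  (last char: 'a')
  sorted[7] = tH4$teapo  (last char: 'o')
  sorted[8] = teapotH4$  (last char: '$')
Last column: 4Htetpao$
Original string S is at sorted index 8

Answer: 4Htetpao$
8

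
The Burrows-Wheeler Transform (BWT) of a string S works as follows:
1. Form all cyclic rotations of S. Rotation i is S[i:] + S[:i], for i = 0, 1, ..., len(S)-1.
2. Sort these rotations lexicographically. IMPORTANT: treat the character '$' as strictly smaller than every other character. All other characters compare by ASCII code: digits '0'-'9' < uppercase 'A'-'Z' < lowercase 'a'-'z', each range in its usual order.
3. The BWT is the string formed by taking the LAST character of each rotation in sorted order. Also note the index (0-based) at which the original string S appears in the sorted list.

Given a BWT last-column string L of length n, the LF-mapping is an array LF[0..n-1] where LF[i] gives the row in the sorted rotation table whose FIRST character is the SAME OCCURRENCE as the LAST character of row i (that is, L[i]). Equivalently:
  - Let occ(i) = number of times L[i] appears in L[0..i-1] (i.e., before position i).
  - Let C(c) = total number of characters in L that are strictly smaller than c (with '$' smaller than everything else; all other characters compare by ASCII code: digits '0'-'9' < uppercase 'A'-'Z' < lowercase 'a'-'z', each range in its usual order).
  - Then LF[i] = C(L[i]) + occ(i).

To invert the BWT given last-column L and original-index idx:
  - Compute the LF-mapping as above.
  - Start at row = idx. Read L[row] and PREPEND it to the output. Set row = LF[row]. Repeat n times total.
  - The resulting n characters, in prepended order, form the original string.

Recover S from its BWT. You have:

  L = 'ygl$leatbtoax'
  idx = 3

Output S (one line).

Answer: bottlegalaxy$

Derivation:
LF mapping: 12 5 6 0 7 4 1 9 3 10 8 2 11
Walk LF starting at row 3, prepending L[row]:
  step 1: row=3, L[3]='$', prepend. Next row=LF[3]=0
  step 2: row=0, L[0]='y', prepend. Next row=LF[0]=12
  step 3: row=12, L[12]='x', prepend. Next row=LF[12]=11
  step 4: row=11, L[11]='a', prepend. Next row=LF[11]=2
  step 5: row=2, L[2]='l', prepend. Next row=LF[2]=6
  step 6: row=6, L[6]='a', prepend. Next row=LF[6]=1
  step 7: row=1, L[1]='g', prepend. Next row=LF[1]=5
  step 8: row=5, L[5]='e', prepend. Next row=LF[5]=4
  step 9: row=4, L[4]='l', prepend. Next row=LF[4]=7
  step 10: row=7, L[7]='t', prepend. Next row=LF[7]=9
  step 11: row=9, L[9]='t', prepend. Next row=LF[9]=10
  step 12: row=10, L[10]='o', prepend. Next row=LF[10]=8
  step 13: row=8, L[8]='b', prepend. Next row=LF[8]=3
Reversed output: bottlegalaxy$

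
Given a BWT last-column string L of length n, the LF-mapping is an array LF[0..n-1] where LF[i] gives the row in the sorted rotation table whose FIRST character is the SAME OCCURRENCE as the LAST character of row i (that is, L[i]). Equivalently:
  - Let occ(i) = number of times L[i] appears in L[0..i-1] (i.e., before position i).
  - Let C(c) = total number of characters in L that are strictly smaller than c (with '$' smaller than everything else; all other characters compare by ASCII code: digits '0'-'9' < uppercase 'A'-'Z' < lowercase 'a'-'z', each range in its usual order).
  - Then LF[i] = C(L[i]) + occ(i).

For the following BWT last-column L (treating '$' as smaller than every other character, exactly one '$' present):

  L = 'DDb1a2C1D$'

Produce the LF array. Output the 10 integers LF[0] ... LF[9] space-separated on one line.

Answer: 5 6 9 1 8 3 4 2 7 0

Derivation:
Char counts: '$':1, '1':2, '2':1, 'C':1, 'D':3, 'a':1, 'b':1
C (first-col start): C('$')=0, C('1')=1, C('2')=3, C('C')=4, C('D')=5, C('a')=8, C('b')=9
L[0]='D': occ=0, LF[0]=C('D')+0=5+0=5
L[1]='D': occ=1, LF[1]=C('D')+1=5+1=6
L[2]='b': occ=0, LF[2]=C('b')+0=9+0=9
L[3]='1': occ=0, LF[3]=C('1')+0=1+0=1
L[4]='a': occ=0, LF[4]=C('a')+0=8+0=8
L[5]='2': occ=0, LF[5]=C('2')+0=3+0=3
L[6]='C': occ=0, LF[6]=C('C')+0=4+0=4
L[7]='1': occ=1, LF[7]=C('1')+1=1+1=2
L[8]='D': occ=2, LF[8]=C('D')+2=5+2=7
L[9]='$': occ=0, LF[9]=C('$')+0=0+0=0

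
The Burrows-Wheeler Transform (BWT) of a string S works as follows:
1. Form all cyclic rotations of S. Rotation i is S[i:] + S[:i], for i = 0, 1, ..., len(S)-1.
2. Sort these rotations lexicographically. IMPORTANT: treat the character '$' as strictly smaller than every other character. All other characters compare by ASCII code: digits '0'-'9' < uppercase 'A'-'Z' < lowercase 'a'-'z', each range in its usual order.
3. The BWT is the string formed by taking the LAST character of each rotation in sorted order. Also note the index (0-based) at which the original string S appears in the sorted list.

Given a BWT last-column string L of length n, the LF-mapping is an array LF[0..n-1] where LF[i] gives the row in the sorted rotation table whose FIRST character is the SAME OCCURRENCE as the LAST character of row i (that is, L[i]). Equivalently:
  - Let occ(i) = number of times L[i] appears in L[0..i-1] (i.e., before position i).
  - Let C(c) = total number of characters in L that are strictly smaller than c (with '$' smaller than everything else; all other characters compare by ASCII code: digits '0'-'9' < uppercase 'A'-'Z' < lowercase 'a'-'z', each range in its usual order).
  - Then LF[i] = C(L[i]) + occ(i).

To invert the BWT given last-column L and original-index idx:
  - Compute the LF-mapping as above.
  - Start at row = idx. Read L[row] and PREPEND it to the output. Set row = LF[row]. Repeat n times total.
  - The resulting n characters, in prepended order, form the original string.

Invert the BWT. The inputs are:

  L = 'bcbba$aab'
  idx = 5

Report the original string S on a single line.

Answer: bababcab$

Derivation:
LF mapping: 4 8 5 6 1 0 2 3 7
Walk LF starting at row 5, prepending L[row]:
  step 1: row=5, L[5]='$', prepend. Next row=LF[5]=0
  step 2: row=0, L[0]='b', prepend. Next row=LF[0]=4
  step 3: row=4, L[4]='a', prepend. Next row=LF[4]=1
  step 4: row=1, L[1]='c', prepend. Next row=LF[1]=8
  step 5: row=8, L[8]='b', prepend. Next row=LF[8]=7
  step 6: row=7, L[7]='a', prepend. Next row=LF[7]=3
  step 7: row=3, L[3]='b', prepend. Next row=LF[3]=6
  step 8: row=6, L[6]='a', prepend. Next row=LF[6]=2
  step 9: row=2, L[2]='b', prepend. Next row=LF[2]=5
Reversed output: bababcab$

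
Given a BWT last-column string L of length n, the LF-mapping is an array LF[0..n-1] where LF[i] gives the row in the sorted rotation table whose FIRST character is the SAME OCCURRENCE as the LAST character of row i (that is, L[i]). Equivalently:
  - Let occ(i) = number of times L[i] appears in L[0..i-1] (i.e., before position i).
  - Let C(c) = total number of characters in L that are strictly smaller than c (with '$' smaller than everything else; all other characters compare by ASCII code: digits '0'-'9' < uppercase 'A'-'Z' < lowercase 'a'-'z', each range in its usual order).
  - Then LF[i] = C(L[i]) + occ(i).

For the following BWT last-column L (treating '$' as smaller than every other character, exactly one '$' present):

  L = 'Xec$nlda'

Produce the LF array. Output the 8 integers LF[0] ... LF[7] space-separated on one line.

Char counts: '$':1, 'X':1, 'a':1, 'c':1, 'd':1, 'e':1, 'l':1, 'n':1
C (first-col start): C('$')=0, C('X')=1, C('a')=2, C('c')=3, C('d')=4, C('e')=5, C('l')=6, C('n')=7
L[0]='X': occ=0, LF[0]=C('X')+0=1+0=1
L[1]='e': occ=0, LF[1]=C('e')+0=5+0=5
L[2]='c': occ=0, LF[2]=C('c')+0=3+0=3
L[3]='$': occ=0, LF[3]=C('$')+0=0+0=0
L[4]='n': occ=0, LF[4]=C('n')+0=7+0=7
L[5]='l': occ=0, LF[5]=C('l')+0=6+0=6
L[6]='d': occ=0, LF[6]=C('d')+0=4+0=4
L[7]='a': occ=0, LF[7]=C('a')+0=2+0=2

Answer: 1 5 3 0 7 6 4 2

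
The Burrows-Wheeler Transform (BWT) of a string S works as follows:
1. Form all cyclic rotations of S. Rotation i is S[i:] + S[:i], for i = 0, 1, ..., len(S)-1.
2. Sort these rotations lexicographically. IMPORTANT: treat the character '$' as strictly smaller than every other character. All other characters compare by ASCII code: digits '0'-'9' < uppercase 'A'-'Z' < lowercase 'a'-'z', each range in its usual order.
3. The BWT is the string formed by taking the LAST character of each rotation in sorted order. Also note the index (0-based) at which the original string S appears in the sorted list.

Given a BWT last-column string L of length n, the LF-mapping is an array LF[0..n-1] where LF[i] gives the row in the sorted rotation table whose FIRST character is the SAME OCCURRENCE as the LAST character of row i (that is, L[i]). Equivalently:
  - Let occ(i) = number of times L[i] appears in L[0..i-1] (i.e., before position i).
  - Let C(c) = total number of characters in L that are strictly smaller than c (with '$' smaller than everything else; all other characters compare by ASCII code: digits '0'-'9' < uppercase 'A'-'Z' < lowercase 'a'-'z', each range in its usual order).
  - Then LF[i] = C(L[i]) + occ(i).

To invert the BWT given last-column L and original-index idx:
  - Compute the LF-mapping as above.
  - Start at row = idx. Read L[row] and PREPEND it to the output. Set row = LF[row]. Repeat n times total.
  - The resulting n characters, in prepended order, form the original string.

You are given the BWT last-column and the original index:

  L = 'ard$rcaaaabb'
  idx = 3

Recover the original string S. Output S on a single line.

Answer: abracadabra$

Derivation:
LF mapping: 1 10 9 0 11 8 2 3 4 5 6 7
Walk LF starting at row 3, prepending L[row]:
  step 1: row=3, L[3]='$', prepend. Next row=LF[3]=0
  step 2: row=0, L[0]='a', prepend. Next row=LF[0]=1
  step 3: row=1, L[1]='r', prepend. Next row=LF[1]=10
  step 4: row=10, L[10]='b', prepend. Next row=LF[10]=6
  step 5: row=6, L[6]='a', prepend. Next row=LF[6]=2
  step 6: row=2, L[2]='d', prepend. Next row=LF[2]=9
  step 7: row=9, L[9]='a', prepend. Next row=LF[9]=5
  step 8: row=5, L[5]='c', prepend. Next row=LF[5]=8
  step 9: row=8, L[8]='a', prepend. Next row=LF[8]=4
  step 10: row=4, L[4]='r', prepend. Next row=LF[4]=11
  step 11: row=11, L[11]='b', prepend. Next row=LF[11]=7
  step 12: row=7, L[7]='a', prepend. Next row=LF[7]=3
Reversed output: abracadabra$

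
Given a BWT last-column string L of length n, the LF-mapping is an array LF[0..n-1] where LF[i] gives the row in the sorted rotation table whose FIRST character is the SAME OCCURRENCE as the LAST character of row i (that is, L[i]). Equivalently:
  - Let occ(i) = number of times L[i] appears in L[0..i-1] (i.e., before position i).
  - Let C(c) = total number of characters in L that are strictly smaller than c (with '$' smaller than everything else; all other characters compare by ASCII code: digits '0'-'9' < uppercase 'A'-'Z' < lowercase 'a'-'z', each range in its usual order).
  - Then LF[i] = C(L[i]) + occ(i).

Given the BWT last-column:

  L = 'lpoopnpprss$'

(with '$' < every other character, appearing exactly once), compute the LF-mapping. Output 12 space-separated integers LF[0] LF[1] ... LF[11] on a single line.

Answer: 1 5 3 4 6 2 7 8 9 10 11 0

Derivation:
Char counts: '$':1, 'l':1, 'n':1, 'o':2, 'p':4, 'r':1, 's':2
C (first-col start): C('$')=0, C('l')=1, C('n')=2, C('o')=3, C('p')=5, C('r')=9, C('s')=10
L[0]='l': occ=0, LF[0]=C('l')+0=1+0=1
L[1]='p': occ=0, LF[1]=C('p')+0=5+0=5
L[2]='o': occ=0, LF[2]=C('o')+0=3+0=3
L[3]='o': occ=1, LF[3]=C('o')+1=3+1=4
L[4]='p': occ=1, LF[4]=C('p')+1=5+1=6
L[5]='n': occ=0, LF[5]=C('n')+0=2+0=2
L[6]='p': occ=2, LF[6]=C('p')+2=5+2=7
L[7]='p': occ=3, LF[7]=C('p')+3=5+3=8
L[8]='r': occ=0, LF[8]=C('r')+0=9+0=9
L[9]='s': occ=0, LF[9]=C('s')+0=10+0=10
L[10]='s': occ=1, LF[10]=C('s')+1=10+1=11
L[11]='$': occ=0, LF[11]=C('$')+0=0+0=0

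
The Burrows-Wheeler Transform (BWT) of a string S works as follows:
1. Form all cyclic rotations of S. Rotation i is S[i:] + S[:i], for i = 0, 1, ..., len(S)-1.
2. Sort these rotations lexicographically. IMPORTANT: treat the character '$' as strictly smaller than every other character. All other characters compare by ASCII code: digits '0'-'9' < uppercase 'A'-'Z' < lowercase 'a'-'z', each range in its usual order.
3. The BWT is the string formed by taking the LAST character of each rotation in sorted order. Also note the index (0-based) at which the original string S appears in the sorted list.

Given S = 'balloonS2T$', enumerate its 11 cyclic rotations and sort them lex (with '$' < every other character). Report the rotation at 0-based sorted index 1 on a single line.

Answer: 2T$balloonS

Derivation:
All 11 rotations (rotation i = S[i:]+S[:i]):
  rot[0] = balloonS2T$
  rot[1] = alloonS2T$b
  rot[2] = lloonS2T$ba
  rot[3] = loonS2T$bal
  rot[4] = oonS2T$ball
  rot[5] = onS2T$ballo
  rot[6] = nS2T$balloo
  rot[7] = S2T$balloon
  rot[8] = 2T$balloonS
  rot[9] = T$balloonS2
  rot[10] = $balloonS2T
Sorted (with $ < everything):
  sorted[0] = $balloonS2T
  sorted[1] = 2T$balloonS
  sorted[2] = S2T$balloon
  sorted[3] = T$balloonS2
  sorted[4] = alloonS2T$b
  sorted[5] = balloonS2T$
  sorted[6] = lloonS2T$ba
  sorted[7] = loonS2T$bal
  sorted[8] = nS2T$balloo
  sorted[9] = onS2T$ballo
  sorted[10] = oonS2T$ball
sorted[1] = 2T$balloonS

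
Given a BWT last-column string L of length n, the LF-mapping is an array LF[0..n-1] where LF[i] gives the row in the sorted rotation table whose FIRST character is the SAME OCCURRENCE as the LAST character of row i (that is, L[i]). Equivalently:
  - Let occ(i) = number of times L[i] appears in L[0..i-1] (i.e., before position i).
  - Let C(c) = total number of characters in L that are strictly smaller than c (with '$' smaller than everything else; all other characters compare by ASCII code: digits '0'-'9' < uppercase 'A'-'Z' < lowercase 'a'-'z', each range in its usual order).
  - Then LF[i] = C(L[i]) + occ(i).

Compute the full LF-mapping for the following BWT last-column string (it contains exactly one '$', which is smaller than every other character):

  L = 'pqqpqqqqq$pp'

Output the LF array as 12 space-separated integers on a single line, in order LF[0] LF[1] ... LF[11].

Answer: 1 5 6 2 7 8 9 10 11 0 3 4

Derivation:
Char counts: '$':1, 'p':4, 'q':7
C (first-col start): C('$')=0, C('p')=1, C('q')=5
L[0]='p': occ=0, LF[0]=C('p')+0=1+0=1
L[1]='q': occ=0, LF[1]=C('q')+0=5+0=5
L[2]='q': occ=1, LF[2]=C('q')+1=5+1=6
L[3]='p': occ=1, LF[3]=C('p')+1=1+1=2
L[4]='q': occ=2, LF[4]=C('q')+2=5+2=7
L[5]='q': occ=3, LF[5]=C('q')+3=5+3=8
L[6]='q': occ=4, LF[6]=C('q')+4=5+4=9
L[7]='q': occ=5, LF[7]=C('q')+5=5+5=10
L[8]='q': occ=6, LF[8]=C('q')+6=5+6=11
L[9]='$': occ=0, LF[9]=C('$')+0=0+0=0
L[10]='p': occ=2, LF[10]=C('p')+2=1+2=3
L[11]='p': occ=3, LF[11]=C('p')+3=1+3=4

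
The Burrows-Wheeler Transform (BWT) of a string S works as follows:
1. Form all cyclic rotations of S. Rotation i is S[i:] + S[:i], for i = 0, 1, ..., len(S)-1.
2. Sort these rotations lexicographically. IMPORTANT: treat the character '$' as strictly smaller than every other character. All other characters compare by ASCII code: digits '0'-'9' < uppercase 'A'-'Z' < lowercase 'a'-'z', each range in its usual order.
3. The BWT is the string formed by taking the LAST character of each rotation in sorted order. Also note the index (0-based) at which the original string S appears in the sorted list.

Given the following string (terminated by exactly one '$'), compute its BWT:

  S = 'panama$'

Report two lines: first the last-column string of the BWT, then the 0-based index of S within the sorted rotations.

All 7 rotations (rotation i = S[i:]+S[:i]):
  rot[0] = panama$
  rot[1] = anama$p
  rot[2] = nama$pa
  rot[3] = ama$pan
  rot[4] = ma$pana
  rot[5] = a$panam
  rot[6] = $panama
Sorted (with $ < everything):
  sorted[0] = $panama  (last char: 'a')
  sorted[1] = a$panam  (last char: 'm')
  sorted[2] = ama$pan  (last char: 'n')
  sorted[3] = anama$p  (last char: 'p')
  sorted[4] = ma$pana  (last char: 'a')
  sorted[5] = nama$pa  (last char: 'a')
  sorted[6] = panama$  (last char: '$')
Last column: amnpaa$
Original string S is at sorted index 6

Answer: amnpaa$
6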